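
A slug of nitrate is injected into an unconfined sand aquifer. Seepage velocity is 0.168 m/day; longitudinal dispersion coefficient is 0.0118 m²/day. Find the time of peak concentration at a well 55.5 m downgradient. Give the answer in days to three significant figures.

For the 1D instantaneous-source solution, setting ∂C/∂t = 0 at fixed x gives v²t² + 2Dt − x² = 0, so t = (√(D² + v²x²) − D)/v².
√(D² + v²x²) = √(0.0118² + 0.168² × 55.5²) = 9.324; v² = 0.028224.
t = (9.324 − 0.0118)/0.028224 = 330 days (vs. the pure-advection estimate x/v = 330 d).

330 days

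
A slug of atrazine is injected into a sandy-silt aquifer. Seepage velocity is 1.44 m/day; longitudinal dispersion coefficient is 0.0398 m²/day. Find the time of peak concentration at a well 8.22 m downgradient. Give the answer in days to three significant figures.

5.69 days

For the 1D instantaneous-source solution, setting ∂C/∂t = 0 at fixed x gives v²t² + 2Dt − x² = 0, so t = (√(D² + v²x²) − D)/v².
√(D² + v²x²) = √(0.0398² + 1.44² × 8.22²) = 11.84; v² = 2.0736.
t = (11.84 − 0.0398)/2.0736 = 5.69 days (vs. the pure-advection estimate x/v = 5.71 d).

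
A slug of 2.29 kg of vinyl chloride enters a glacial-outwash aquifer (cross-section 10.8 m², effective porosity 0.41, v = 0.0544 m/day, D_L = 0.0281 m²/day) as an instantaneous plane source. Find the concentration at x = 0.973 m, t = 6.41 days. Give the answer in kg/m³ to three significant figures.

0.200 kg/m³

For an instantaneous plane source, C(x,t) = M/(n_e·A·√(4πDt)) · exp(−(x−vt)²/(4Dt)), with n_e·A the pore (flow) area.
Plume center vt = 0.0544 × 6.41 = 0.348704 m, so the well at 0.973 m is 0.624296 m downgradient of the peak.
√(4πDt) = 1.504 m, giving peak height M/(n_e·A·√(4πDt)) = 2.29/(0.41 × 10.8 × 1.504) = 0.3439 kg/m³.
(x−vt)²/(4Dt) = (0.624296)²/(4 × 0.0281 × 6.41) = 0.5409; exp(−0.5409) = 0.5822.
C = 0.3439 × 0.5822 = 0.200 kg/m³.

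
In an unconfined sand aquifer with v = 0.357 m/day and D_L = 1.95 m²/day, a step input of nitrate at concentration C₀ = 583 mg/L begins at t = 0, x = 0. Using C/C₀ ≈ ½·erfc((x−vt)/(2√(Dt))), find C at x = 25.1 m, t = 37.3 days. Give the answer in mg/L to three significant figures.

For a continuous step input, C/C₀ ≈ ½·erfc((x−vt)/(2√(Dt))).
vt = 0.357 × 37.3 = 13.3161 m and 2√(Dt) = 2√(1.95 × 37.3) = 17.06 m.
Argument (x−vt)/(2√(Dt)) = (25.1 − 13.3161)/17.06 = 0.6907; ½·erfc(0.6907) = 0.1643.
C = 583 × 0.1643 = 95.8 mg/L.

95.8 mg/L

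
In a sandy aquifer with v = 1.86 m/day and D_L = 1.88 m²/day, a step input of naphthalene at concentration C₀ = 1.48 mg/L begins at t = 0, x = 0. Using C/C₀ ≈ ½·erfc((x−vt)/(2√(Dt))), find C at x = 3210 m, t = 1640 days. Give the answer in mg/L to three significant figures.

For a continuous step input, C/C₀ ≈ ½·erfc((x−vt)/(2√(Dt))).
vt = 1.86 × 1640 = 3050.4 m and 2√(Dt) = 2√(1.88 × 1640) = 111.1 m.
Argument (x−vt)/(2√(Dt)) = (3210 − 3050.4)/111.1 = 1.437; ½·erfc(1.437) = 0.02107.
C = 1.48 × 0.02107 = 0.0312 mg/L.

0.0312 mg/L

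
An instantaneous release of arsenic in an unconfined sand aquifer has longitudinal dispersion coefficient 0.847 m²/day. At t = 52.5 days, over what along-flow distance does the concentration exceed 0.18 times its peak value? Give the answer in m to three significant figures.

The plume is Gaussian with σ = √(2Dt) = √(2 × 0.847 × 52.5) = 9.431 m.
C/C_peak = exp(−Δx²/(2σ²)) = 0.18 ⇒ Δx = σ·√(−2 ln 0.18) = 9.431 × 1.852 = 17.47 m.
Width = 2Δx = 34.9 m.

34.9 m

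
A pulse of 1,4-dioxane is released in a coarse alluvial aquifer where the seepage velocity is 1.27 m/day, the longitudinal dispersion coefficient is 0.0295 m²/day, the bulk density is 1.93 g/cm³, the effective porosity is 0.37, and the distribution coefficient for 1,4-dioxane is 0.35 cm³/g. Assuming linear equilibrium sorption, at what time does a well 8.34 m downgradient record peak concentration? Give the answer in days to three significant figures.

Retardation factor R = 1 + ρ_b·K_d/n = 1 + 1.93 × 0.35/0.37 = 2.826.
Sorption retards both mechanisms: v_R = v/R = 0.4494 m/day, D_R = D/R = 0.01044 m²/day.
Peak time from v_R²t² + 2D_R t − x² = 0: t = (√(D_R² + v_R²x²) − D_R)/v_R².
√(D_R² + v_R²x²) = √(0.01044² + 0.4494² × 8.34²) = 3.748; v_R² = 0.2020.
t = (3.748 − 0.01044)/0.2020 = 18.5 days.

18.5 days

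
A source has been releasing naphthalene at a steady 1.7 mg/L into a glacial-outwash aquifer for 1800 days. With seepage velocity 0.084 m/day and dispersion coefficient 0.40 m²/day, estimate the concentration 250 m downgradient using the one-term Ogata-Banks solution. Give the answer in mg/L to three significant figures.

0.00784 mg/L

For a continuous step input, C/C₀ ≈ ½·erfc((x−vt)/(2√(Dt))).
vt = 0.084 × 1800 = 151.2 m and 2√(Dt) = 2√(0.40 × 1800) = 53.67 m.
Argument (x−vt)/(2√(Dt)) = (250 − 151.2)/53.67 = 1.841; ½·erfc(1.841) = 0.004613.
C = 1.7 × 0.004613 = 0.00784 mg/L.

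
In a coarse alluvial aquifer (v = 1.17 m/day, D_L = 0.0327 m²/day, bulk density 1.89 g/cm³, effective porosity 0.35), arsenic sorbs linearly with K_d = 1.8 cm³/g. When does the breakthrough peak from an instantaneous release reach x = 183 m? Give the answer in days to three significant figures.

Retardation factor R = 1 + ρ_b·K_d/n = 1 + 1.89 × 1.8/0.35 = 10.72.
Sorption retards both mechanisms: v_R = v/R = 0.1091 m/day, D_R = D/R = 0.003050 m²/day.
Peak time from v_R²t² + 2D_R t − x² = 0: t = (√(D_R² + v_R²x²) − D_R)/v_R².
√(D_R² + v_R²x²) = √(0.003050² + 0.1091² × 183²) = 19.97; v_R² = 0.01190.
t = (19.97 − 0.003050)/0.01190 = 1680 days.

1680 days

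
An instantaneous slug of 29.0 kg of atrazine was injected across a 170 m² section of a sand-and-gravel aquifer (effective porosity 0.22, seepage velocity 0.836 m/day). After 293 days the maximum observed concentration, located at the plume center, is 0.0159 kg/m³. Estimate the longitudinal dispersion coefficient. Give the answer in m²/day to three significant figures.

0.646 m²/day

At the plume center C_max = M/(n_e·A·√(4πDt)), so D = M²/(4πt·(n_e·A·C_max)²).
n_e·A·C_max = 0.22 × 170 × 0.0159 = 0.5947 kg/m.
D = 29.0²/(4π × 293 × 0.5947²) = 0.646 m²/day.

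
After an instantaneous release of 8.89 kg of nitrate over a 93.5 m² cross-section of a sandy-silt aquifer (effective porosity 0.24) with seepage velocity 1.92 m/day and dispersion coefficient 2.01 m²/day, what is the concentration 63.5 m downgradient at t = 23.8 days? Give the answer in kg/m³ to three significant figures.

0.00308 kg/m³

For an instantaneous plane source, C(x,t) = M/(n_e·A·√(4πDt)) · exp(−(x−vt)²/(4Dt)), with n_e·A the pore (flow) area.
Plume center vt = 1.92 × 23.8 = 45.696 m, so the well at 63.5 m is 17.804 m downgradient of the peak.
√(4πDt) = 24.52 m, giving peak height M/(n_e·A·√(4πDt)) = 8.89/(0.24 × 93.5 × 24.52) = 0.01616 kg/m³.
(x−vt)²/(4Dt) = (17.804)²/(4 × 2.01 × 23.8) = 1.657; exp(−1.657) = 0.1907.
C = 0.01616 × 0.1907 = 0.00308 kg/m³.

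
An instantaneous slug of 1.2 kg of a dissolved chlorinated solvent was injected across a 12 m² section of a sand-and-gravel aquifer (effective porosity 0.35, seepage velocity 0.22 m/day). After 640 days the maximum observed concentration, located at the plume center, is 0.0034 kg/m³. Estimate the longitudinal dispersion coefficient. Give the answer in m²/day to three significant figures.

At the plume center C_max = M/(n_e·A·√(4πDt)), so D = M²/(4πt·(n_e·A·C_max)²).
n_e·A·C_max = 0.35 × 12 × 0.0034 = 0.01428 kg/m.
D = 1.2²/(4π × 640 × 0.01428²) = 0.878 m²/day.

0.878 m²/day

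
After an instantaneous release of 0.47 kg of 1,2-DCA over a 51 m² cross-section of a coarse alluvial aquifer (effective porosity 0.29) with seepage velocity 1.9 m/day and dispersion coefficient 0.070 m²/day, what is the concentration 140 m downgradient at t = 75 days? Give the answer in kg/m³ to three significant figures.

For an instantaneous plane source, C(x,t) = M/(n_e·A·√(4πDt)) · exp(−(x−vt)²/(4Dt)), with n_e·A the pore (flow) area.
Plume center vt = 1.9 × 75 = 142.5 m, so the well at 140 m is 2.5 m upgradient of the peak.
√(4πDt) = 8.122 m, giving peak height M/(n_e·A·√(4πDt)) = 0.47/(0.29 × 51 × 8.122) = 0.003913 kg/m³.
(x−vt)²/(4Dt) = (-2.5)²/(4 × 0.070 × 75) = 0.2976; exp(−0.2976) = 0.7426.
C = 0.003913 × 0.7426 = 0.00291 kg/m³.

0.00291 kg/m³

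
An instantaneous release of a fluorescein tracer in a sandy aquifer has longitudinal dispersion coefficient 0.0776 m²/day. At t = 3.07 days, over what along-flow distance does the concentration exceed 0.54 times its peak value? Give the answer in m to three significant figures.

1.53 m

The plume is Gaussian with σ = √(2Dt) = √(2 × 0.0776 × 3.07) = 0.6903 m.
C/C_peak = exp(−Δx²/(2σ²)) = 0.54 ⇒ Δx = σ·√(−2 ln 0.54) = 0.6903 × 1.110 = 0.7662 m.
Width = 2Δx = 1.53 m.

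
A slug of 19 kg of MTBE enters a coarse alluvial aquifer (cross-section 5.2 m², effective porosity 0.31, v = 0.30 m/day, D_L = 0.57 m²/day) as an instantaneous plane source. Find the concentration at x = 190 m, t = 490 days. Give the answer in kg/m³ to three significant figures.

For an instantaneous plane source, C(x,t) = M/(n_e·A·√(4πDt)) · exp(−(x−vt)²/(4Dt)), with n_e·A the pore (flow) area.
Plume center vt = 0.30 × 490 = 147 m, so the well at 190 m is 43 m downgradient of the peak.
√(4πDt) = 59.24 m, giving peak height M/(n_e·A·√(4πDt)) = 19/(0.31 × 5.2 × 59.24) = 0.1990 kg/m³.
(x−vt)²/(4Dt) = (43)²/(4 × 0.57 × 490) = 1.655; exp(−1.655) = 0.1911.
C = 0.1990 × 0.1911 = 0.0380 kg/m³.

0.0380 kg/m³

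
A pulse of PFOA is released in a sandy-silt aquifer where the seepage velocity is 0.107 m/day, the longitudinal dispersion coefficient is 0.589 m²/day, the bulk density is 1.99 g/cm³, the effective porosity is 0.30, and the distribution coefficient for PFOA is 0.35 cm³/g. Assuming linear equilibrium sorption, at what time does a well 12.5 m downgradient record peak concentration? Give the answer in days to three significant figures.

253 days

Retardation factor R = 1 + ρ_b·K_d/n = 1 + 1.99 × 0.35/0.30 = 3.322.
Sorption retards both mechanisms: v_R = v/R = 0.03221 m/day, D_R = D/R = 0.1773 m²/day.
Peak time from v_R²t² + 2D_R t − x² = 0: t = (√(D_R² + v_R²x²) − D_R)/v_R².
√(D_R² + v_R²x²) = √(0.1773² + 0.03221² × 12.5²) = 0.4399; v_R² = 0.001037.
t = (0.4399 − 0.1773)/0.001037 = 253 days.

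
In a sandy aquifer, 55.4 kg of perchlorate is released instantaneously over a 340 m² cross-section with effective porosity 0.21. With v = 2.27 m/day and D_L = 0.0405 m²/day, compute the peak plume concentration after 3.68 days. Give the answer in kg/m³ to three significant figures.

0.567 kg/m³

The peak of an instantaneous 1D plume sits at x = vt; there the Gaussian factor is 1 and C_max = M/(n_e·A·√(4πDt)), where n_e·A is the pore area the mass is dissolved in.
√(4πDt) = √(4π × 0.0405 × 3.68) = 1.369 m, so C_max = 55.4/(0.21 × 340 × 1.369) = 0.567 kg/m³.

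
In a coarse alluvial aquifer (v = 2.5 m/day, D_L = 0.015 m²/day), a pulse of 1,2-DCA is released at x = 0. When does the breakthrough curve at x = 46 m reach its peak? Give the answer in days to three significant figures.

For the 1D instantaneous-source solution, setting ∂C/∂t = 0 at fixed x gives v²t² + 2Dt − x² = 0, so t = (√(D² + v²x²) − D)/v².
√(D² + v²x²) = √(0.015² + 2.5² × 46²) = 115.0; v² = 6.25.
t = (115.0 − 0.015)/6.25 = 18.4 days (vs. the pure-advection estimate x/v = 18.4 d).

18.4 days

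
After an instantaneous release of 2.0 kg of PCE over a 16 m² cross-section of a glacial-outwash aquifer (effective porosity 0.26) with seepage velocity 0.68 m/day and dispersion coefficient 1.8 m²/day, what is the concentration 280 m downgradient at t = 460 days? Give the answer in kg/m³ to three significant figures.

0.00341 kg/m³

For an instantaneous plane source, C(x,t) = M/(n_e·A·√(4πDt)) · exp(−(x−vt)²/(4Dt)), with n_e·A the pore (flow) area.
Plume center vt = 0.68 × 460 = 312.8 m, so the well at 280 m is 32.8 m upgradient of the peak.
√(4πDt) = 102.0 m, giving peak height M/(n_e·A·√(4πDt)) = 2.0/(0.26 × 16 × 102.0) = 0.004713 kg/m³.
(x−vt)²/(4Dt) = (-32.8)²/(4 × 1.8 × 460) = 0.3248; exp(−0.3248) = 0.7227.
C = 0.004713 × 0.7227 = 0.00341 kg/m³.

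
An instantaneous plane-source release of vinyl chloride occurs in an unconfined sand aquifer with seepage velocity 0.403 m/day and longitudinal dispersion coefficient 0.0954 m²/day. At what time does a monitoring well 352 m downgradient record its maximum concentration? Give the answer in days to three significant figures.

For the 1D instantaneous-source solution, setting ∂C/∂t = 0 at fixed x gives v²t² + 2Dt − x² = 0, so t = (√(D² + v²x²) − D)/v².
√(D² + v²x²) = √(0.0954² + 0.403² × 352²) = 141.9; v² = 0.162409.
t = (141.9 − 0.0954)/0.162409 = 873 days (vs. the pure-advection estimate x/v = 873 d).

873 days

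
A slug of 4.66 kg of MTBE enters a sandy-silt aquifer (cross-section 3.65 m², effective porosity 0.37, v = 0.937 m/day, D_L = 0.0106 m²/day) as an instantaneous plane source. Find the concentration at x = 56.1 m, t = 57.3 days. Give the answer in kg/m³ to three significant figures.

0.114 kg/m³

For an instantaneous plane source, C(x,t) = M/(n_e·A·√(4πDt)) · exp(−(x−vt)²/(4Dt)), with n_e·A the pore (flow) area.
Plume center vt = 0.937 × 57.3 = 53.6901 m, so the well at 56.1 m is 2.4099 m downgradient of the peak.
√(4πDt) = 2.763 m, giving peak height M/(n_e·A·√(4πDt)) = 4.66/(0.37 × 3.65 × 2.763) = 1.249 kg/m³.
(x−vt)²/(4Dt) = (2.4099)²/(4 × 0.0106 × 57.3) = 2.390; exp(−2.390) = 0.09163.
C = 1.249 × 0.09163 = 0.114 kg/m³.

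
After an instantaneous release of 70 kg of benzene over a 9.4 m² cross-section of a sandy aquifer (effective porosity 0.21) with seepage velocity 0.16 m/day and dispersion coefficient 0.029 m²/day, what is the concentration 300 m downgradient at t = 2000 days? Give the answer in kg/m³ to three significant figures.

For an instantaneous plane source, C(x,t) = M/(n_e·A·√(4πDt)) · exp(−(x−vt)²/(4Dt)), with n_e·A the pore (flow) area.
Plume center vt = 0.16 × 2000 = 320 m, so the well at 300 m is 20 m upgradient of the peak.
√(4πDt) = 27.00 m, giving peak height M/(n_e·A·√(4πDt)) = 70/(0.21 × 9.4 × 27.00) = 1.313 kg/m³.
(x−vt)²/(4Dt) = (-20)²/(4 × 0.029 × 2000) = 1.724; exp(−1.724) = 0.1784.
C = 1.313 × 0.1784 = 0.234 kg/m³.

0.234 kg/m³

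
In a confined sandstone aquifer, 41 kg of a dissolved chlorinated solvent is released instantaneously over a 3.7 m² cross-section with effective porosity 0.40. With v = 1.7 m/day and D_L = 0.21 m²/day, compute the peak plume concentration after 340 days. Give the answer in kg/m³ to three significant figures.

0.925 kg/m³

The peak of an instantaneous 1D plume sits at x = vt; there the Gaussian factor is 1 and C_max = M/(n_e·A·√(4πDt)), where n_e·A is the pore area the mass is dissolved in.
√(4πDt) = √(4π × 0.21 × 340) = 29.95 m, so C_max = 41/(0.40 × 3.7 × 29.95) = 0.925 kg/m³.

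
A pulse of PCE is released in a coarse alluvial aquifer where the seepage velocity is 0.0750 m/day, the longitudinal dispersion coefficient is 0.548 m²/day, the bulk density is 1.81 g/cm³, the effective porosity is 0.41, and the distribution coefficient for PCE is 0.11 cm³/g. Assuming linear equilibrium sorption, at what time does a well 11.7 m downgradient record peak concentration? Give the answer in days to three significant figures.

129 days

Retardation factor R = 1 + ρ_b·K_d/n = 1 + 1.81 × 0.11/0.41 = 1.486.
Sorption retards both mechanisms: v_R = v/R = 0.05047 m/day, D_R = D/R = 0.3688 m²/day.
Peak time from v_R²t² + 2D_R t − x² = 0: t = (√(D_R² + v_R²x²) − D_R)/v_R².
√(D_R² + v_R²x²) = √(0.3688² + 0.05047² × 11.7²) = 0.6962; v_R² = 0.002547.
t = (0.6962 − 0.3688)/0.002547 = 129 days.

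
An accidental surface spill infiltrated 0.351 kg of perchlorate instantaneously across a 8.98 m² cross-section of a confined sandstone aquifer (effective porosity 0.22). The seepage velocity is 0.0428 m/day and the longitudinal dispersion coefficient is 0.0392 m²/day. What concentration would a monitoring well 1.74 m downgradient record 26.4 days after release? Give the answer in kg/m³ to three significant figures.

For an instantaneous plane source, C(x,t) = M/(n_e·A·√(4πDt)) · exp(−(x−vt)²/(4Dt)), with n_e·A the pore (flow) area.
Plume center vt = 0.0428 × 26.4 = 1.12992 m, so the well at 1.74 m is 0.61008 m downgradient of the peak.
√(4πDt) = 3.606 m, giving peak height M/(n_e·A·√(4πDt)) = 0.351/(0.22 × 8.98 × 3.606) = 0.04927 kg/m³.
(x−vt)²/(4Dt) = (0.61008)²/(4 × 0.0392 × 26.4) = 0.08991; exp(−0.08991) = 0.9140.
C = 0.04927 × 0.9140 = 0.0450 kg/m³.

0.0450 kg/m³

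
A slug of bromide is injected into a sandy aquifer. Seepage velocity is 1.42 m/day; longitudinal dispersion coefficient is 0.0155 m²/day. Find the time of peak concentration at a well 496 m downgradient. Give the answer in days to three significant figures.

For the 1D instantaneous-source solution, setting ∂C/∂t = 0 at fixed x gives v²t² + 2Dt − x² = 0, so t = (√(D² + v²x²) − D)/v².
√(D² + v²x²) = √(0.0155² + 1.42² × 496²) = 704.3; v² = 2.0164.
t = (704.3 − 0.0155)/2.0164 = 349 days (vs. the pure-advection estimate x/v = 349 d).

349 days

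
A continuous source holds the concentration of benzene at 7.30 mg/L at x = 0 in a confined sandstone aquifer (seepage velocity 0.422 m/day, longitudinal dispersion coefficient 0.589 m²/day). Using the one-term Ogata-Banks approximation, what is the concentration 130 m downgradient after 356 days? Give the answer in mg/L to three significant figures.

6.12 mg/L

For a continuous step input, C/C₀ ≈ ½·erfc((x−vt)/(2√(Dt))).
vt = 0.422 × 356 = 150.232 m and 2√(Dt) = 2√(0.589 × 356) = 28.96 m.
Argument (x−vt)/(2√(Dt)) = (130 − 150.232)/28.96 = -0.6986; ½·erfc(-0.6986) = 0.8384.
C = 7.30 × 0.8384 = 6.12 mg/L.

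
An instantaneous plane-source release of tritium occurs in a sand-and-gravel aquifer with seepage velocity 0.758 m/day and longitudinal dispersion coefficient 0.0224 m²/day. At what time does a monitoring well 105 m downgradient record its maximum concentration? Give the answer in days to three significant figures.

138 days

For the 1D instantaneous-source solution, setting ∂C/∂t = 0 at fixed x gives v²t² + 2Dt − x² = 0, so t = (√(D² + v²x²) − D)/v².
√(D² + v²x²) = √(0.0224² + 0.758² × 105²) = 79.59; v² = 0.574564.
t = (79.59 − 0.0224)/0.574564 = 138 days (vs. the pure-advection estimate x/v = 139 d).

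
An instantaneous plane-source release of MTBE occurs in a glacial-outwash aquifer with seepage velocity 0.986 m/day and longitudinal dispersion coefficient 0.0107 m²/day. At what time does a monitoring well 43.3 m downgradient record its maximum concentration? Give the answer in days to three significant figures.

43.9 days

For the 1D instantaneous-source solution, setting ∂C/∂t = 0 at fixed x gives v²t² + 2Dt − x² = 0, so t = (√(D² + v²x²) − D)/v².
√(D² + v²x²) = √(0.0107² + 0.986² × 43.3²) = 42.69; v² = 0.972196.
t = (42.69 − 0.0107)/0.972196 = 43.9 days (vs. the pure-advection estimate x/v = 43.9 d).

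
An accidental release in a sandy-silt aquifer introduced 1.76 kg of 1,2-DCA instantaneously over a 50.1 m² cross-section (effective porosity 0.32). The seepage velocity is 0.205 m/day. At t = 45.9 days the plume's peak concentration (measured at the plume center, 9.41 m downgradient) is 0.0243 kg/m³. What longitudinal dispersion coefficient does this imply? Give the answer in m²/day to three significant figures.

At the plume center C_max = M/(n_e·A·√(4πDt)), so D = M²/(4πt·(n_e·A·C_max)²).
n_e·A·C_max = 0.32 × 50.1 × 0.0243 = 0.3896 kg/m.
D = 1.76²/(4π × 45.9 × 0.3896²) = 0.0354 m²/day.

0.0354 m²/day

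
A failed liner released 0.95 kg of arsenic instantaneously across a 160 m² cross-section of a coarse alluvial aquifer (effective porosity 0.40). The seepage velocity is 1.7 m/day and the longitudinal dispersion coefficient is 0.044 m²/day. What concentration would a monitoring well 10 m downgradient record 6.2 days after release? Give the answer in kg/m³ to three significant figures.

0.00614 kg/m³

For an instantaneous plane source, C(x,t) = M/(n_e·A·√(4πDt)) · exp(−(x−vt)²/(4Dt)), with n_e·A the pore (flow) area.
Plume center vt = 1.7 × 6.2 = 10.54 m, so the well at 10 m is 0.54 m upgradient of the peak.
√(4πDt) = 1.852 m, giving peak height M/(n_e·A·√(4πDt)) = 0.95/(0.40 × 160 × 1.852) = 0.008015 kg/m³.
(x−vt)²/(4Dt) = (-0.54)²/(4 × 0.044 × 6.2) = 0.2672; exp(−0.2672) = 0.7655.
C = 0.008015 × 0.7655 = 0.00614 kg/m³.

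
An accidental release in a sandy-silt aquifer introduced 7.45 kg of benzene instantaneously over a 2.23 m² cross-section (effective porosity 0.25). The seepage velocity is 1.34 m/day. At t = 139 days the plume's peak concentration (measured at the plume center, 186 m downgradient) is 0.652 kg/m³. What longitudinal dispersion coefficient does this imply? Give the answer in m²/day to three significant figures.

At the plume center C_max = M/(n_e·A·√(4πDt)), so D = M²/(4πt·(n_e·A·C_max)²).
n_e·A·C_max = 0.25 × 2.23 × 0.652 = 0.3635 kg/m.
D = 7.45²/(4π × 139 × 0.3635²) = 0.240 m²/day.

0.240 m²/day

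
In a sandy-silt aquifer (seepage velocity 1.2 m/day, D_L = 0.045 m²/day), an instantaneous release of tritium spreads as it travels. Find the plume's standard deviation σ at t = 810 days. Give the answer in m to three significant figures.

8.54 m

Dispersive spreading gives a Gaussian with σ² = 2Dt; advection only shifts the center.
σ = √(2 × 0.045 × 810) = 8.54 m.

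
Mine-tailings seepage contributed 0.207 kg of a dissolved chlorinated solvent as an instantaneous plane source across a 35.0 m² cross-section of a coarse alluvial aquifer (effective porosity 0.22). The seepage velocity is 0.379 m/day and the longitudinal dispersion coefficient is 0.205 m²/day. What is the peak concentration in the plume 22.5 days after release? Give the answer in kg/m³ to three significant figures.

0.00353 kg/m³

The peak of an instantaneous 1D plume sits at x = vt; there the Gaussian factor is 1 and C_max = M/(n_e·A·√(4πDt)), where n_e·A is the pore area the mass is dissolved in.
√(4πDt) = √(4π × 0.205 × 22.5) = 7.613 m, so C_max = 0.207/(0.22 × 35.0 × 7.613) = 0.00353 kg/m³.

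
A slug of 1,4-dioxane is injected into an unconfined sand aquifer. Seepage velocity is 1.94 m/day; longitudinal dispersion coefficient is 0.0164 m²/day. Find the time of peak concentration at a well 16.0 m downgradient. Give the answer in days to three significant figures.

For the 1D instantaneous-source solution, setting ∂C/∂t = 0 at fixed x gives v²t² + 2Dt − x² = 0, so t = (√(D² + v²x²) − D)/v².
√(D² + v²x²) = √(0.0164² + 1.94² × 16.0²) = 31.04; v² = 3.7636.
t = (31.04 − 0.0164)/3.7636 = 8.24 days (vs. the pure-advection estimate x/v = 8.25 d).

8.24 days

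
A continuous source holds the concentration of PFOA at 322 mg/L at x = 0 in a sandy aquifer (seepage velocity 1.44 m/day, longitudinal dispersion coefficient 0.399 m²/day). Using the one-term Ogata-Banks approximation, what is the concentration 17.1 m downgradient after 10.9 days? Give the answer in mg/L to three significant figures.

102 mg/L

For a continuous step input, C/C₀ ≈ ½·erfc((x−vt)/(2√(Dt))).
vt = 1.44 × 10.9 = 15.696 m and 2√(Dt) = 2√(0.399 × 10.9) = 4.171 m.
Argument (x−vt)/(2√(Dt)) = (17.1 − 15.696)/4.171 = 0.3366; ½·erfc(0.3366) = 0.3170.
C = 322 × 0.3170 = 102 mg/L.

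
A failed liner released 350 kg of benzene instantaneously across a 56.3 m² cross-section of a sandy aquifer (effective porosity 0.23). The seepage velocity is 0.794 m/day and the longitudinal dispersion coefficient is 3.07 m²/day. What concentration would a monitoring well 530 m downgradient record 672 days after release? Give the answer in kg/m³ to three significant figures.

For an instantaneous plane source, C(x,t) = M/(n_e·A·√(4πDt)) · exp(−(x−vt)²/(4Dt)), with n_e·A the pore (flow) area.
Plume center vt = 0.794 × 672 = 533.568 m, so the well at 530 m is 3.568 m upgradient of the peak.
√(4πDt) = 161.0 m, giving peak height M/(n_e·A·√(4πDt)) = 350/(0.23 × 56.3 × 161.0) = 0.1679 kg/m³.
(x−vt)²/(4Dt) = (-3.568)²/(4 × 3.07 × 672) = 0.001543; exp(−0.001543) = 0.9985.
C = 0.1679 × 0.9985 = 0.168 kg/m³.

0.168 kg/m³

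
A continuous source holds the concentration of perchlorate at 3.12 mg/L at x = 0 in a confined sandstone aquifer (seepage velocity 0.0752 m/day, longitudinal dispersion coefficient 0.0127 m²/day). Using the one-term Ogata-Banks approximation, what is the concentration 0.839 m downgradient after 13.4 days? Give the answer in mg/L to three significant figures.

For a continuous step input, C/C₀ ≈ ½·erfc((x−vt)/(2√(Dt))).
vt = 0.0752 × 13.4 = 1.00768 m and 2√(Dt) = 2√(0.0127 × 13.4) = 0.8251 m.
Argument (x−vt)/(2√(Dt)) = (0.839 − 1.00768)/0.8251 = -0.2044; ½·erfc(-0.2044) = 0.6137.
C = 3.12 × 0.6137 = 1.91 mg/L.

1.91 mg/L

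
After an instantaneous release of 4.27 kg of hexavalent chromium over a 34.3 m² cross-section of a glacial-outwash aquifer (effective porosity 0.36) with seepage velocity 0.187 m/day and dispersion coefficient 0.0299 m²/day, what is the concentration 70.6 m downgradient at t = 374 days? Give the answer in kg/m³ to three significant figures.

For an instantaneous plane source, C(x,t) = M/(n_e·A·√(4πDt)) · exp(−(x−vt)²/(4Dt)), with n_e·A the pore (flow) area.
Plume center vt = 0.187 × 374 = 69.938 m, so the well at 70.6 m is 0.662 m downgradient of the peak.
√(4πDt) = 11.85 m, giving peak height M/(n_e·A·√(4πDt)) = 4.27/(0.36 × 34.3 × 11.85) = 0.02918 kg/m³.
(x−vt)²/(4Dt) = (0.662)²/(4 × 0.0299 × 374) = 0.009797; exp(−0.009797) = 0.9903.
C = 0.02918 × 0.9903 = 0.0289 kg/m³.

0.0289 kg/m³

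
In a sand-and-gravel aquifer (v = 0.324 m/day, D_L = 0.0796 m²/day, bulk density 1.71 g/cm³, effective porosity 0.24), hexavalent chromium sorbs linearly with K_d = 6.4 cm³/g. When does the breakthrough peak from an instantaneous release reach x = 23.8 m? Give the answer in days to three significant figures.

Retardation factor R = 1 + ρ_b·K_d/n = 1 + 1.71 × 6.4/0.24 = 46.60.
Sorption retards both mechanisms: v_R = v/R = 0.006953 m/day, D_R = D/R = 0.001708 m²/day.
Peak time from v_R²t² + 2D_R t − x² = 0: t = (√(D_R² + v_R²x²) − D_R)/v_R².
√(D_R² + v_R²x²) = √(0.001708² + 0.006953² × 23.8²) = 0.1655; v_R² = 4.834e-05.
t = (0.1655 − 0.001708)/4.834e-05 = 3390 days.

3390 days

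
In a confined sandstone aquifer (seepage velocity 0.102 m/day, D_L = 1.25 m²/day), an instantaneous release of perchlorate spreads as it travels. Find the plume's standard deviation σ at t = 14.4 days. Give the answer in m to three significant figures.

6.00 m

Dispersive spreading gives a Gaussian with σ² = 2Dt; advection only shifts the center.
σ = √(2 × 1.25 × 14.4) = 6.00 m.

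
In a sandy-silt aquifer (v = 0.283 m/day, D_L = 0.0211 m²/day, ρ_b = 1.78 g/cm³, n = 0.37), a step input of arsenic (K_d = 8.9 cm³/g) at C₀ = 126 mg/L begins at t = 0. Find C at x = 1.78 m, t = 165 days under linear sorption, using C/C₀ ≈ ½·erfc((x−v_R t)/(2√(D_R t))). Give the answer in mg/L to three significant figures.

Retardation factor R = 1 + ρ_b·K_d/n = 1 + 1.78 × 8.9/0.37 = 43.82.
Sorption retards both mechanisms: v_R = v/R = 0.006458 m/day, D_R = D/R = 0.0004815 m²/day.
v_R·t = 0.006458 × 165 = 1.06557 m; 2√(D_R t) = 0.5637 m; argument = (1.78 − 1.06557)/0.5637 = 1.267.
C = C₀ × ½·erfc(1.267) = 126 × 0.03658 = 4.61 mg/L.

4.61 mg/L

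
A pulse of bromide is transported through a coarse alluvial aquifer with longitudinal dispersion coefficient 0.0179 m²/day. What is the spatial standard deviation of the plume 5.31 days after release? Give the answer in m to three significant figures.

Dispersive spreading gives a Gaussian with σ² = 2Dt; advection only shifts the center.
σ = √(2 × 0.0179 × 5.31) = 0.436 m.

0.436 m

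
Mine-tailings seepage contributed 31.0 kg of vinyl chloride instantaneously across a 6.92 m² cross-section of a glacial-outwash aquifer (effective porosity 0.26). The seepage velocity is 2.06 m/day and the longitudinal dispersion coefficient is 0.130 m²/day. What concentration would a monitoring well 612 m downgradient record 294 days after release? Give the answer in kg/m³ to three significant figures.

0.603 kg/m³

For an instantaneous plane source, C(x,t) = M/(n_e·A·√(4πDt)) · exp(−(x−vt)²/(4Dt)), with n_e·A the pore (flow) area.
Plume center vt = 2.06 × 294 = 605.64 m, so the well at 612 m is 6.36 m downgradient of the peak.
√(4πDt) = 21.92 m, giving peak height M/(n_e·A·√(4πDt)) = 31.0/(0.26 × 6.92 × 21.92) = 0.7860 kg/m³.
(x−vt)²/(4Dt) = (6.36)²/(4 × 0.130 × 294) = 0.2646; exp(−0.2646) = 0.7675.
C = 0.7860 × 0.7675 = 0.603 kg/m³.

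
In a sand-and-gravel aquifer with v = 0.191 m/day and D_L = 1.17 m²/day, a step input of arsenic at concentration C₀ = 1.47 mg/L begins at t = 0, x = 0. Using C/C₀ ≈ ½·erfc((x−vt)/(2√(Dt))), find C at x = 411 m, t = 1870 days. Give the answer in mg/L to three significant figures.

0.306 mg/L

For a continuous step input, C/C₀ ≈ ½·erfc((x−vt)/(2√(Dt))).
vt = 0.191 × 1870 = 357.17 m and 2√(Dt) = 2√(1.17 × 1870) = 93.55 m.
Argument (x−vt)/(2√(Dt)) = (411 − 357.17)/93.55 = 0.5754; ½·erfc(0.5754) = 0.2079.
C = 1.47 × 0.2079 = 0.306 mg/L.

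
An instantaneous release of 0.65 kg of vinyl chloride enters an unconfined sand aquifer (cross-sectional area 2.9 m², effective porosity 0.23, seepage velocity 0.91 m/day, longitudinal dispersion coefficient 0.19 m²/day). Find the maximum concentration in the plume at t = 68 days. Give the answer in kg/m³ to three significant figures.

0.0765 kg/m³

The peak of an instantaneous 1D plume sits at x = vt; there the Gaussian factor is 1 and C_max = M/(n_e·A·√(4πDt)), where n_e·A is the pore area the mass is dissolved in.
√(4πDt) = √(4π × 0.19 × 68) = 12.74 m, so C_max = 0.65/(0.23 × 2.9 × 12.74) = 0.0765 kg/m³.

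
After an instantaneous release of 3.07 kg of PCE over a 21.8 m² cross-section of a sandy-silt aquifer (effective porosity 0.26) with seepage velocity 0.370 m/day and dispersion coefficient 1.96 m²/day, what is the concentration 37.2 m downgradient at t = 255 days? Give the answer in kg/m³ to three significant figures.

0.00133 kg/m³

For an instantaneous plane source, C(x,t) = M/(n_e·A·√(4πDt)) · exp(−(x−vt)²/(4Dt)), with n_e·A the pore (flow) area.
Plume center vt = 0.370 × 255 = 94.35 m, so the well at 37.2 m is 57.15 m upgradient of the peak.
√(4πDt) = 79.25 m, giving peak height M/(n_e·A·√(4πDt)) = 3.07/(0.26 × 21.8 × 79.25) = 0.006835 kg/m³.
(x−vt)²/(4Dt) = (-57.15)²/(4 × 1.96 × 255) = 1.634; exp(−1.634) = 0.1951.
C = 0.006835 × 0.1951 = 0.00133 kg/m³.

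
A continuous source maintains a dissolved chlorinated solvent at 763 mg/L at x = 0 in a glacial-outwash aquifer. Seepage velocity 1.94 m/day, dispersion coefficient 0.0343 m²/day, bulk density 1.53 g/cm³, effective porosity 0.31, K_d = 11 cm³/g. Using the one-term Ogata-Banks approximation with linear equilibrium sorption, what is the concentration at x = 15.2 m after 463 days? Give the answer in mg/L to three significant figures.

699 mg/L

Retardation factor R = 1 + ρ_b·K_d/n = 1 + 1.53 × 11/0.31 = 55.29.
Sorption retards both mechanisms: v_R = v/R = 0.03509 m/day, D_R = D/R = 0.0006204 m²/day.
v_R·t = 0.03509 × 463 = 16.24667 m; 2√(D_R t) = 1.072 m; argument = (15.2 − 16.24667)/1.072 = -0.9764.
C = C₀ × ½·erfc(-0.9764) = 763 × 0.9163 = 699 mg/L.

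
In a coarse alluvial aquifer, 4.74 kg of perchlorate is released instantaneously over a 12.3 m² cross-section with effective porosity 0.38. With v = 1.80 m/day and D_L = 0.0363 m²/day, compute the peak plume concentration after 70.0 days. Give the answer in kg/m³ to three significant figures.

The peak of an instantaneous 1D plume sits at x = vt; there the Gaussian factor is 1 and C_max = M/(n_e·A·√(4πDt)), where n_e·A is the pore area the mass is dissolved in.
√(4πDt) = √(4π × 0.0363 × 70.0) = 5.651 m, so C_max = 4.74/(0.38 × 12.3 × 5.651) = 0.179 kg/m³.

0.179 kg/m³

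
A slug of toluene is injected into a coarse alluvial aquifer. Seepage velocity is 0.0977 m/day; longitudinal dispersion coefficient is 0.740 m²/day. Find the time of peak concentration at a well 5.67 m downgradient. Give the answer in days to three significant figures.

19.3 days

For the 1D instantaneous-source solution, setting ∂C/∂t = 0 at fixed x gives v²t² + 2Dt − x² = 0, so t = (√(D² + v²x²) − D)/v².
√(D² + v²x²) = √(0.740² + 0.0977² × 5.67²) = 0.9244; v² = 0.00954529.
t = (0.9244 − 0.740)/0.00954529 = 19.3 days (vs. the pure-advection estimate x/v = 58.0 d).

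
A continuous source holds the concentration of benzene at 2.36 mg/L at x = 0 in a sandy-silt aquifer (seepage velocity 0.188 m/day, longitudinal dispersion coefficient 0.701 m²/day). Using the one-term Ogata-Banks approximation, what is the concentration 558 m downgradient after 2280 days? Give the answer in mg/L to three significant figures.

For a continuous step input, C/C₀ ≈ ½·erfc((x−vt)/(2√(Dt))).
vt = 0.188 × 2280 = 428.64 m and 2√(Dt) = 2√(0.701 × 2280) = 79.96 m.
Argument (x−vt)/(2√(Dt)) = (558 − 428.64)/79.96 = 1.618; ½·erfc(1.618) = 0.01106.
C = 2.36 × 0.01106 = 0.0261 mg/L.

0.0261 mg/L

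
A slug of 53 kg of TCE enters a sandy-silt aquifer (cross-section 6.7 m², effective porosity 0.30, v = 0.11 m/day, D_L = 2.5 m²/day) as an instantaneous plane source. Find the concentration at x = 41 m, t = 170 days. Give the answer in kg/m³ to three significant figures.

For an instantaneous plane source, C(x,t) = M/(n_e·A·√(4πDt)) · exp(−(x−vt)²/(4Dt)), with n_e·A the pore (flow) area.
Plume center vt = 0.11 × 170 = 18.7 m, so the well at 41 m is 22.3 m downgradient of the peak.
√(4πDt) = 73.08 m, giving peak height M/(n_e·A·√(4πDt)) = 53/(0.30 × 6.7 × 73.08) = 0.3608 kg/m³.
(x−vt)²/(4Dt) = (22.3)²/(4 × 2.5 × 170) = 0.2925; exp(−0.2925) = 0.7464.
C = 0.3608 × 0.7464 = 0.269 kg/m³.

0.269 kg/m³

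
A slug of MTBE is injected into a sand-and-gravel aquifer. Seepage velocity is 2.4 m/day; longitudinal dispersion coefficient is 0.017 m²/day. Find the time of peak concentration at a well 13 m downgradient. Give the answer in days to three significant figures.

5.41 days

For the 1D instantaneous-source solution, setting ∂C/∂t = 0 at fixed x gives v²t² + 2Dt − x² = 0, so t = (√(D² + v²x²) − D)/v².
√(D² + v²x²) = √(0.017² + 2.4² × 13²) = 31.20; v² = 5.76.
t = (31.20 − 0.017)/5.76 = 5.41 days (vs. the pure-advection estimate x/v = 5.42 d).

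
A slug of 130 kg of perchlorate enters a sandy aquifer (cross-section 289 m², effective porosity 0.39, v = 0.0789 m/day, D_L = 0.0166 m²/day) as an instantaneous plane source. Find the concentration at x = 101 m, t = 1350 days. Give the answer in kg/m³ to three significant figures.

For an instantaneous plane source, C(x,t) = M/(n_e·A·√(4πDt)) · exp(−(x−vt)²/(4Dt)), with n_e·A the pore (flow) area.
Plume center vt = 0.0789 × 1350 = 106.515 m, so the well at 101 m is 5.515 m upgradient of the peak.
√(4πDt) = 16.78 m, giving peak height M/(n_e·A·√(4πDt)) = 130/(0.39 × 289 × 16.78) = 0.06874 kg/m³.
(x−vt)²/(4Dt) = (-5.515)²/(4 × 0.0166 × 1350) = 0.3393; exp(−0.3393) = 0.7123.
C = 0.06874 × 0.7123 = 0.0490 kg/m³.

0.0490 kg/m³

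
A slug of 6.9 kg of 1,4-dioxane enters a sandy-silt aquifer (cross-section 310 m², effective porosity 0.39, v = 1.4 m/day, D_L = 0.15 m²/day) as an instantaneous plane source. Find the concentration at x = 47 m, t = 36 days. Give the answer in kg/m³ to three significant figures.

0.00406 kg/m³

For an instantaneous plane source, C(x,t) = M/(n_e·A·√(4πDt)) · exp(−(x−vt)²/(4Dt)), with n_e·A the pore (flow) area.
Plume center vt = 1.4 × 36 = 50.4 m, so the well at 47 m is 3.4 m upgradient of the peak.
√(4πDt) = 8.238 m, giving peak height M/(n_e·A·√(4πDt)) = 6.9/(0.39 × 310 × 8.238) = 0.006928 kg/m³.
(x−vt)²/(4Dt) = (-3.4)²/(4 × 0.15 × 36) = 0.5352; exp(−0.5352) = 0.5856.
C = 0.006928 × 0.5856 = 0.00406 kg/m³.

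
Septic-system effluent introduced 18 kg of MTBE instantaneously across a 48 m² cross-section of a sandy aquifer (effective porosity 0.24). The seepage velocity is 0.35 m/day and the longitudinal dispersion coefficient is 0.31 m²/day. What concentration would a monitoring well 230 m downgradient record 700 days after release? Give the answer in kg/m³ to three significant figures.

0.0231 kg/m³

For an instantaneous plane source, C(x,t) = M/(n_e·A·√(4πDt)) · exp(−(x−vt)²/(4Dt)), with n_e·A the pore (flow) area.
Plume center vt = 0.35 × 700 = 245 m, so the well at 230 m is 15 m upgradient of the peak.
√(4πDt) = 52.22 m, giving peak height M/(n_e·A·√(4πDt)) = 18/(0.24 × 48 × 52.22) = 0.02992 kg/m³.
(x−vt)²/(4Dt) = (-15)²/(4 × 0.31 × 700) = 0.2592; exp(−0.2592) = 0.7717.
C = 0.02992 × 0.7717 = 0.0231 kg/m³.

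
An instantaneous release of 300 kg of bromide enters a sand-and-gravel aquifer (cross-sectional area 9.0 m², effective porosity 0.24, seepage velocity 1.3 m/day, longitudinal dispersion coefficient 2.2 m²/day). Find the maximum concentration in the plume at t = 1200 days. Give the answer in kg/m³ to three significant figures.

0.763 kg/m³

The peak of an instantaneous 1D plume sits at x = vt; there the Gaussian factor is 1 and C_max = M/(n_e·A·√(4πDt)), where n_e·A is the pore area the mass is dissolved in.
√(4πDt) = √(4π × 2.2 × 1200) = 182.1 m, so C_max = 300/(0.24 × 9.0 × 182.1) = 0.763 kg/m³.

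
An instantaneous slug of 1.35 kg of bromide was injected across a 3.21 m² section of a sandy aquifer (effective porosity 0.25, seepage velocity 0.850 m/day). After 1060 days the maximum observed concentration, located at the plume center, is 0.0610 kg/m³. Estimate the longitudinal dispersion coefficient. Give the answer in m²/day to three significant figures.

At the plume center C_max = M/(n_e·A·√(4πDt)), so D = M²/(4πt·(n_e·A·C_max)²).
n_e·A·C_max = 0.25 × 3.21 × 0.0610 = 0.04895 kg/m.
D = 1.35²/(4π × 1060 × 0.04895²) = 0.0571 m²/day.

0.0571 m²/day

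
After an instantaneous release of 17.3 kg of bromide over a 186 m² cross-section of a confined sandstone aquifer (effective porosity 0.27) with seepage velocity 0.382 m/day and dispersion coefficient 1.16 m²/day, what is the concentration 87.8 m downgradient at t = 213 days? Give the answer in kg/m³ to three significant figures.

For an instantaneous plane source, C(x,t) = M/(n_e·A·√(4πDt)) · exp(−(x−vt)²/(4Dt)), with n_e·A the pore (flow) area.
Plume center vt = 0.382 × 213 = 81.366 m, so the well at 87.8 m is 6.434 m downgradient of the peak.
√(4πDt) = 55.72 m, giving peak height M/(n_e·A·√(4πDt)) = 17.3/(0.27 × 186 × 55.72) = 0.006182 kg/m³.
(x−vt)²/(4Dt) = (6.434)²/(4 × 1.16 × 213) = 0.04189; exp(−0.04189) = 0.9590.
C = 0.006182 × 0.9590 = 0.00593 kg/m³.

0.00593 kg/m³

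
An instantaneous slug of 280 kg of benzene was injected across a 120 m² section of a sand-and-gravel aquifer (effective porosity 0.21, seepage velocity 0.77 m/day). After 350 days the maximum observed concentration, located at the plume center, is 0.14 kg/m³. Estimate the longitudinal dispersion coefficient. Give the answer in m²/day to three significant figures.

1.43 m²/day

At the plume center C_max = M/(n_e·A·√(4πDt)), so D = M²/(4πt·(n_e·A·C_max)²).
n_e·A·C_max = 0.21 × 120 × 0.14 = 3.528 kg/m.
D = 280²/(4π × 350 × 3.528²) = 1.43 m²/day.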